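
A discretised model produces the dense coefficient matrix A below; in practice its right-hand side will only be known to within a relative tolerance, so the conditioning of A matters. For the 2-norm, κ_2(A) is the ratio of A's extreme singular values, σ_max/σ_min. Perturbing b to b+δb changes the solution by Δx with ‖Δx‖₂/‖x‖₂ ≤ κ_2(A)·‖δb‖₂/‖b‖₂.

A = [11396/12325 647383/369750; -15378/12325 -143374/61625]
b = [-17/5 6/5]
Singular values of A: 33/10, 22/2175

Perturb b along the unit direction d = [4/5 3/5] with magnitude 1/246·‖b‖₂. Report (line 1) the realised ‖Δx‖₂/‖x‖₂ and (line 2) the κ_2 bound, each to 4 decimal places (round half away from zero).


0.0073
1.3262

largest singular value 33/10, smallest 22/2175
condition number: (33/10) ÷ (22/2175) = 326.2500
worst-case relative error ≤ 326.2500 × 1/246 = 1.3262
solve Ax = b  →  x = [174.0374 -93.8503]
‖b‖₂ = 3.6056 and ‖x‖₂ = 197.7294
re-solving with b+δb shifts x by Δx of norm 1.4490
dividing the unrounded norms, ‖Δx‖/‖x‖ = 0.0073
so the bound overstates the realised error by a factor of ≈ 180.9729 (computed from the unrounded values)


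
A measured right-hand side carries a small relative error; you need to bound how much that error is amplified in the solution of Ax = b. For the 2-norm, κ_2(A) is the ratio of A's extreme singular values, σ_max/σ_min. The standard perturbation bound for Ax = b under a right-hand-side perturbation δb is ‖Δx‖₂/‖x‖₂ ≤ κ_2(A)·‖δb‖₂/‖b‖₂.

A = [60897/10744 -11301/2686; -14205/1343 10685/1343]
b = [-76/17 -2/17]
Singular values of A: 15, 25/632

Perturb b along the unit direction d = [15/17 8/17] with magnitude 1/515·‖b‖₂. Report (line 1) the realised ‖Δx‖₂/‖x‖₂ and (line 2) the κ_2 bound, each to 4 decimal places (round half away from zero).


0.0022
0.7363

largest singular value 15, smallest 25/632
κ_2(A) = 15 / (25/632) = 379.2000
κ_2(A)·‖δb‖/‖b‖ = 0.7363
solve Ax = b  →  x = [-60.7787 -80.8160]
‖b‖ = 4.4721, ‖x‖ = 101.1201
δb = ε·‖b‖·d = [0.0077 0.0041]; solving A·Δx = δb gives ‖Δx‖ = 0.2195
relative error = 0.0022
realised/bound (from unrounded values) ≈ 0.0029


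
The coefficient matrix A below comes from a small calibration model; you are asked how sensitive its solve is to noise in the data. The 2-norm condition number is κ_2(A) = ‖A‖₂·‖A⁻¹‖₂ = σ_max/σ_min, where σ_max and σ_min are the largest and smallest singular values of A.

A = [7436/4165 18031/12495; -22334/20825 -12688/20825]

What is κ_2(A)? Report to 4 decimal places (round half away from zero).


14.7000

form AᵀA = [6509204/1500625 14540084/4501875; 14540084/4501875 33137689/13505625] with trace 3668821/540225 and determinant 114244/540225
char-poly roots: 169/25 and 676/21609
σ_max=√(169/25)=(13/5), σ_min=√(676/21609)=(26/147) → κ = 14.7000


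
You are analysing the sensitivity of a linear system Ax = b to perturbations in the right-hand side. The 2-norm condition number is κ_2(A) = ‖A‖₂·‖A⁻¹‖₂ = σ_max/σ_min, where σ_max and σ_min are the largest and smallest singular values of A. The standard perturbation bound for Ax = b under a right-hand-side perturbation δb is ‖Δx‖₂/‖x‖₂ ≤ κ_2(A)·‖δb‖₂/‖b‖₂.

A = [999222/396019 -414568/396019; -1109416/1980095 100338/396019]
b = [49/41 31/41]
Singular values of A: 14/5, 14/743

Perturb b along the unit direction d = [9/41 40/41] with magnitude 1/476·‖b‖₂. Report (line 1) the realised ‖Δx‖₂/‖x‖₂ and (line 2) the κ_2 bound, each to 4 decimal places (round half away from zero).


from the listed singular values, σ₁ = 14/5, σ_n = 14/743
κ = σ_max/σ_min = (14/5)/(14/743) = 148.6000
worst-case relative error ≤ 148.6000 × 1/476 = 0.3122
solve Ax = b  →  x = [20.7418 48.8516]
‖b‖ = 1.4142, ‖x‖ = 53.0726
re-solving with b+δb shifts x by Δx of norm 0.1577
dividing the unrounded norms, ‖Δx‖/‖x‖ = 0.0030
tightness: 0.0030 against a bound of 0.3122 (unrounded ratio ≈ 0.0095)

0.0030
0.3122


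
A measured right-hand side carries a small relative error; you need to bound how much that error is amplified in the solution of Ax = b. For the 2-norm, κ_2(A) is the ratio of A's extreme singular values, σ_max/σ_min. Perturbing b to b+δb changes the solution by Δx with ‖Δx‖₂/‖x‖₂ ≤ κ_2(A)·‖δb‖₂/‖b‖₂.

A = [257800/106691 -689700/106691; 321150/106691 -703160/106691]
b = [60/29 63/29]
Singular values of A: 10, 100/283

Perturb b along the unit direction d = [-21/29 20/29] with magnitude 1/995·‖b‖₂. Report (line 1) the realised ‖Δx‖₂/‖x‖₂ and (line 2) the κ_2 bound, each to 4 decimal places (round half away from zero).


largest singular value 10, smallest 100/283
condition number: 10 ÷ (100/283) = 28.3000
perturbation bound = 28.3000·1/995 = 0.0284
solve Ax = b  →  x = [0.1154 -0.2769]
‖b‖₂ = 3.0000 and ‖x‖₂ = 0.3000
Δx = A⁻¹·δb where δb = 1/995·3.0000·d; ‖Δx‖ = 0.0085
dividing the unrounded norms, ‖Δx‖/‖x‖ = 0.0284
so the bound is sharp here: realised error equals the bound

0.0284
0.0284


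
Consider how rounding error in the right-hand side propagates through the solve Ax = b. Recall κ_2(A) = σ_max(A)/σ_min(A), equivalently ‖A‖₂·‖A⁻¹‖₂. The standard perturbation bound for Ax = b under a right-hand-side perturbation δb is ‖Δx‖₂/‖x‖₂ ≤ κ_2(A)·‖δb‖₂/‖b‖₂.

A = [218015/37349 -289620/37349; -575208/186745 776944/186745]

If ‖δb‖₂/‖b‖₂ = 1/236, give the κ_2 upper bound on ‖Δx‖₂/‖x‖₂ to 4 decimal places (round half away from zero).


1.2800

M = AᵀA = [5256497401/120670225 -7008449868/120670225; -7008449868/120670225 9344759824/120670225]. tr(M)=584050289/4826809, det(M)=774400/4826809
solving λ² − 584050289/4826809·λ + 774400/4826809 = 0 gives λ = 121, 6400/4826809
so κ_2 = √(121 / (6400/4826809)) = 302.0875
worst-case relative error ≤ 302.0875 × 1/236 = 1.2800


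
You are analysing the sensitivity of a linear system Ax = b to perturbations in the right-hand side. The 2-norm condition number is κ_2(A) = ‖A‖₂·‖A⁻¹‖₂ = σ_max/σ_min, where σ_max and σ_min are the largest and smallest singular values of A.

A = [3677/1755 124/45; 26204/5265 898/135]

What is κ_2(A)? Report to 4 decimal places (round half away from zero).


M = AᵀA = [4783033/164025 2125748/54675; 2125748/54675 944788/18225]. tr(M)=531445/6561, det(M)=4/81
char-poly roots: 81 and 4/6561
so κ_2 = √(81 / (4/6561)) = 364.5000

364.5000


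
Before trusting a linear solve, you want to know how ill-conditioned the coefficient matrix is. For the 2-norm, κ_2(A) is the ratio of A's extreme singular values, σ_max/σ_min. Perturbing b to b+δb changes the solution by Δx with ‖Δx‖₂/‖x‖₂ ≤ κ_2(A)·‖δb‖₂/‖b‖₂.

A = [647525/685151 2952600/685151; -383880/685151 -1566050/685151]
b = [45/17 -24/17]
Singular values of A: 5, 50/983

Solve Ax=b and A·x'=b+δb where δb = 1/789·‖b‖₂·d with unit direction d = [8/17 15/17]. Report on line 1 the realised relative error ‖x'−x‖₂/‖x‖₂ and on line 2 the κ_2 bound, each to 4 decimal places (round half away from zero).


σ_max = 5, σ_min = 50/983
κ_2(A) = 5 / (50/983) = 98.3000
bound on ‖Δx‖/‖x‖: κ·ε = 98.3000·1/789 = 0.1246
solve Ax = b  →  x = [0.1317 0.5854]
‖b‖ = 3.0000, ‖x‖ = 0.6000
Δx = A⁻¹·δb where δb = 1/789·3.0000·d; ‖Δx‖ = 0.0748
dividing the unrounded norms, ‖Δx‖/‖x‖ = 0.1246
realised/bound = 1 exactly: the bound is attained for this b and d

0.1246
0.1246


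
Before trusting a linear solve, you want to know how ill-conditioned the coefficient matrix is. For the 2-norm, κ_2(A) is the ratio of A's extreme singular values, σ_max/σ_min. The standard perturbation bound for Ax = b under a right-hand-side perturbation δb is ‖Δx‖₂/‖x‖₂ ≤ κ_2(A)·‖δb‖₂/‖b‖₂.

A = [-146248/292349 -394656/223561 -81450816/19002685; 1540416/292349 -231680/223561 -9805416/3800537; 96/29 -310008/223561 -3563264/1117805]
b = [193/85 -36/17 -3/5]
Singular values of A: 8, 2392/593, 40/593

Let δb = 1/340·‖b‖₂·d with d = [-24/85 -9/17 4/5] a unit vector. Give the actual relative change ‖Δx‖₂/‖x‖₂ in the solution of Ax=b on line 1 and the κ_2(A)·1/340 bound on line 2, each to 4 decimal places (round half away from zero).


0.1828
0.3488

from the listed singular values, σ₁ = 8, σ_n = 40/593
κ = σ_max/σ_min = 8/(40/593) = 118.6000
bound on ‖Δx‖/‖x‖: κ·ε = 118.6000·1/340 = 0.3488
solve Ax = b  →  x = [-0.6248 -0.1625 -0.3899]
2-norm of b is 3.1623; of x, 0.7542
with δb = [-0.0026 -0.0049 0.0074], A·Δx = δb → ‖Δx‖ = 0.1379
realised ‖Δx‖/‖x‖ = 0.1828
realised/bound (from unrounded values) ≈ 0.5241


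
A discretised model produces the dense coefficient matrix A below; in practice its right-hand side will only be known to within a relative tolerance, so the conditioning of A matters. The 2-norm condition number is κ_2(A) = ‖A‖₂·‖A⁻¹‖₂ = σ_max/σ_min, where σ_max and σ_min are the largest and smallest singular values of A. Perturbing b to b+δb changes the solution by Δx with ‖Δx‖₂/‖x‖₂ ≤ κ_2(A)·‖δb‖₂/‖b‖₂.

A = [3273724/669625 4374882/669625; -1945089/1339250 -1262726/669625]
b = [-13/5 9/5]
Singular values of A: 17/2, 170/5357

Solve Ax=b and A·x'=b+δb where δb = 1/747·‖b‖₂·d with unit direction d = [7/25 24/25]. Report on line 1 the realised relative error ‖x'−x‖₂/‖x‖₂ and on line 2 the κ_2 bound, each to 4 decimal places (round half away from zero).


0.0042
0.3586

largest singular value 17/2, smallest 170/5357
κ = σ_max/σ_min = (17/2)/(170/5357) = 267.8500
perturbation bound = 267.8500·1/747 = 0.3586
solve Ax = b  →  x = [-25.4212 18.6247]
‖b‖ = 3.1623, ‖x‖ = 31.5137
re-solving with b+δb shifts x by Δx of norm 0.1334
relative error = 0.0042
so the bound overstates the realised error by a factor of ≈ 84.7069 (computed from the unrounded values)


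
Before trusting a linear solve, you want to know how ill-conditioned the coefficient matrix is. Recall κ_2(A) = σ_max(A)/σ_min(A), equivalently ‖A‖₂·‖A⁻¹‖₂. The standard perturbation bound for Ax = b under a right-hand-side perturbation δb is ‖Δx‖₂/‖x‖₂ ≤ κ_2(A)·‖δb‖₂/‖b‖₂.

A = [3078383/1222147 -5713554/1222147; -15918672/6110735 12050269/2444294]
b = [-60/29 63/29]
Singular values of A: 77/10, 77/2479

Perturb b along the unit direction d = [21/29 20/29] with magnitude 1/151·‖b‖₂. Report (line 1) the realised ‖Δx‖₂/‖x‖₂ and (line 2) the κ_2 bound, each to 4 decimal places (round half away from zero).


largest singular value 77/10, smallest 77/2479
κ = σ_max/σ_min = (77/10)/(77/2479) = 247.9000
worst-case relative error ≤ 247.9000 × 1/151 = 1.6417
solve Ax = b  →  x = [-0.1833 0.3438]
‖b‖ = 3.0000, ‖x‖ = 0.3896
Δx = A⁻¹·δb where δb = 1/151·3.0000·d; ‖Δx‖ = 0.6396
relative error = 1.6417
tightness: 1.6417 against a bound of 1.6417; the bound is attained (ratio 1)

1.6417
1.6417


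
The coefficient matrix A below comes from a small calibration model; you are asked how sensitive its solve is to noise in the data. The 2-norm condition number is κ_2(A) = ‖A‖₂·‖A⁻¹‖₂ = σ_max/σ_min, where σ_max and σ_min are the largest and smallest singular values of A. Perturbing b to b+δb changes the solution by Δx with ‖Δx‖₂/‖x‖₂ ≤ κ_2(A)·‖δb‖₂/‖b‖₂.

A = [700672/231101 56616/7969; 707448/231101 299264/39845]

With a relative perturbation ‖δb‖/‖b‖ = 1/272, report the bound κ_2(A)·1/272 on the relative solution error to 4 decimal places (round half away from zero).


0.4507

form AᵀA = [1178863168/63504961 14139998208/317524805; 14139998208/317524805 169693228096/1587624025] with trace 1178489984/9394225 and determinant 9834496/9394225
solving λ² − 1178489984/9394225·λ + 9834496/9394225 = 0 gives λ = 3136/25, 3136/375769
κ_2(A) = √(λ_max/λ_min) = √((3136/25) / (3136/375769)) = 122.6000
κ_2(A)·‖δb‖/‖b‖ = 0.4507


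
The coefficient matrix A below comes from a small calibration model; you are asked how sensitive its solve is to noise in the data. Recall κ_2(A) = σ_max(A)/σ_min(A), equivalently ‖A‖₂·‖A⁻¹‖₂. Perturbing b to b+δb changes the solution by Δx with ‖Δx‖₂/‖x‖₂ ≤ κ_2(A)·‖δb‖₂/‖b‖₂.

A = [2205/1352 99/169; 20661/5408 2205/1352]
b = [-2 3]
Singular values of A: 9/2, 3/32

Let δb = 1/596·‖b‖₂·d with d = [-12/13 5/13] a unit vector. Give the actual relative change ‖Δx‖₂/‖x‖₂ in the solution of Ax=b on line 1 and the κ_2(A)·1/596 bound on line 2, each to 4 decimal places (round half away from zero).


0.0020
0.0805

from the listed singular values, σ₁ = 9/2, σ_n = 3/32
κ = σ_max/σ_min = (9/2)/(3/32) = 48.0000
perturbation bound = 48.0000·1/596 = 0.0805
solve Ax = b  →  x = [-11.8974 29.7094]
2-norm of b is 3.6056; of x, 32.0031
Δx = A⁻¹·δb where δb = 1/596·3.6056·d; ‖Δx‖ = 0.0645
relative error = 0.0020
tightness: 0.0020 against a bound of 0.0805 (unrounded ratio ≈ 0.0250)


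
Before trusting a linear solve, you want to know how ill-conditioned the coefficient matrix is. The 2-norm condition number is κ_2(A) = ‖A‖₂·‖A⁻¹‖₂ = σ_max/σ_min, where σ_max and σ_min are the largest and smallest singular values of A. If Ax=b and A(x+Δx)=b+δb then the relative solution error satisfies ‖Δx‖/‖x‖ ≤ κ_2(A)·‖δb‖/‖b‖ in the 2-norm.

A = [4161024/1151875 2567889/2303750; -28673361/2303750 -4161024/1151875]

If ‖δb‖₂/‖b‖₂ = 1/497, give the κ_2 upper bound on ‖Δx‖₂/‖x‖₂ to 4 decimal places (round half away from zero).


M = AᵀA = [1426268982321/8491622500 103996472832/2122905625; 103996472832/2122905625 121360858929/8491622500]. tr(M)=1238103873/6793298, det(M)=36905625/54346384
char-poly roots: 729/4 and 50625/13586596
so κ_2 = √((729/4) / (50625/13586596)) = 221.1600
worst-case relative error ≤ 221.1600 × 1/497 = 0.4450

0.4450


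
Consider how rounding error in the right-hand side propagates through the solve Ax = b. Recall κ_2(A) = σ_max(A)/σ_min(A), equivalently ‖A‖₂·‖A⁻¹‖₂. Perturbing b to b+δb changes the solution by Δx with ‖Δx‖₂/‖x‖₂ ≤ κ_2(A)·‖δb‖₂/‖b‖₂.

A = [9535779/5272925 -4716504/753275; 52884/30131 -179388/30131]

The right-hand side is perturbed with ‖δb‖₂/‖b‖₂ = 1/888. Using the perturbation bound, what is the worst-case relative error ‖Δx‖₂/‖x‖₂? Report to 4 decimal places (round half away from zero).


M = AᵀA = [209964986001/33060330625 -102830074776/4722904375; -102830074776/4722904375 50366164176/674700625]. tr(M)=4284651249/52896529, det(M)=2624400/52896529
λ_max, λ_min = (4284651249/52896529 ± √18357681038954429601/2798042780247841)/2 = 81, 32400/52896529
κ_2(A) = √(λ_max/λ_min) = √(81 / (32400/52896529)) = 363.6500
κ_2(A)·‖δb‖/‖b‖ = 0.4095

0.4095


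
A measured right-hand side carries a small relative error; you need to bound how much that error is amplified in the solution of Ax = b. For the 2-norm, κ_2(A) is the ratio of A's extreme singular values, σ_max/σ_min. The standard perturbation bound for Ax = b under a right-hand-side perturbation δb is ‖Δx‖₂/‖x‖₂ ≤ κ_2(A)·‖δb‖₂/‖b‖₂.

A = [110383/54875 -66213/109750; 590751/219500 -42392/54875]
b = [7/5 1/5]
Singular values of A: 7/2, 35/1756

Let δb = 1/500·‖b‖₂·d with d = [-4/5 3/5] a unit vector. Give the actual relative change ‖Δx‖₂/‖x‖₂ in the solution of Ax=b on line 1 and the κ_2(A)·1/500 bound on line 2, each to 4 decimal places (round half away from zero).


0.0028
0.3512

σ_max = 7/2, σ_min = 35/1756
κ_2(A) = (7/2) / (35/1756) = 175.6000
worst-case relative error ≤ 175.6000 × 1/500 = 0.3512
solve Ax = b  →  x = [-13.7737 -48.2446]
‖b‖₂ = 1.4142 and ‖x‖₂ = 50.1722
δb = ε·‖b‖·d = [-0.0023 0.0017]; solving A·Δx = δb gives ‖Δx‖ = 0.1419
dividing the unrounded norms, ‖Δx‖/‖x‖ = 0.0028
realised/bound (from unrounded values) ≈ 0.0081


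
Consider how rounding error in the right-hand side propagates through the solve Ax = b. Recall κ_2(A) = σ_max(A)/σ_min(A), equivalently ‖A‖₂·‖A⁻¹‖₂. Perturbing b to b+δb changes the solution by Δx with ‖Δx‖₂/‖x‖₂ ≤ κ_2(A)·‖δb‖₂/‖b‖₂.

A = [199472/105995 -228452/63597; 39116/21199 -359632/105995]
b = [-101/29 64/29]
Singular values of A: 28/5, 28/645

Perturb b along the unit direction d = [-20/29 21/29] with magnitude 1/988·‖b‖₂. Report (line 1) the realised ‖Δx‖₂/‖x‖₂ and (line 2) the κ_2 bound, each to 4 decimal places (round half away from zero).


0.0010
0.1306

from the listed singular values, σ₁ = 28/5, σ_n = 28/645
κ = σ_max/σ_min = (28/5)/(28/645) = 129.0000
perturbation bound = 129.0000·1/988 = 0.1306
solve Ax = b  →  x = [81.2185 43.5189]
2-norm of b is 4.1231; of x, 92.1430
with δb = [-0.0029 0.0030], A·Δx = δb → ‖Δx‖ = 0.0961
relative error = 0.0010
so the bound overstates the realised error by a factor of ≈ 125.1486 (computed from the unrounded values)


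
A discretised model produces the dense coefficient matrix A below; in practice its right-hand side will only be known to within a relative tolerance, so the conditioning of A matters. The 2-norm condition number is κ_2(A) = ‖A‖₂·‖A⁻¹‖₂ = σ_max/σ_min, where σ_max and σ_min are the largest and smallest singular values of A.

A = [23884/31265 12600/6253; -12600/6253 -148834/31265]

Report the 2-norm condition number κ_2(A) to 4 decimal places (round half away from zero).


74.0000

M = AᵀA = [26860624/5784025 2575440/231361; 2575440/231361 154559524/5784025]. tr(M)=1073492/34225, det(M)=153664/855625
eigenvalues of AᵀA: λ = (tr ± √(tr²−4·det))/2 = 784/25, 196/34225
κ_2(A) = √(λ_max/λ_min) = √((784/25) / (196/34225)) = 74.0000


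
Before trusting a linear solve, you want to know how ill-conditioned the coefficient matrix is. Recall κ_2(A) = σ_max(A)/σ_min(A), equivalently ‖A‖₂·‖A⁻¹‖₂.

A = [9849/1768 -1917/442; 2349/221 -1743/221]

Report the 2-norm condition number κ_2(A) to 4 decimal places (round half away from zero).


104.0000

AᵀA = [1557585/10816 -292005/2704; -292005/2704 54765/676]; tr = 2433825/10816, det = 50625/10816
char-poly roots: 225 and 225/10816
so κ_2 = √(225 / (225/10816)) = 104.0000


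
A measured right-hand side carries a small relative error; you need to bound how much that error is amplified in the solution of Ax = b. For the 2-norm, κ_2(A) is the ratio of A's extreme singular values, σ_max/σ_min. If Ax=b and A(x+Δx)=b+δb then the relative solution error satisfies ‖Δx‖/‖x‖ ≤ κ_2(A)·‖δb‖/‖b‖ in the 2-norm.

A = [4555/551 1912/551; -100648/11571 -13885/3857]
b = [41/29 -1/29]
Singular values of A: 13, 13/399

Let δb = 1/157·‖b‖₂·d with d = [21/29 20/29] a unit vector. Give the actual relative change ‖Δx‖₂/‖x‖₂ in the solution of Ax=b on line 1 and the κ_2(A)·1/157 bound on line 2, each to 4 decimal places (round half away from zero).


0.0090
2.5414

from the listed singular values, σ₁ = 13, σ_n = 13/399
κ = σ_max/σ_min = 13/(13/399) = 399.0000
bound on ‖Δx‖/‖x‖: κ·ε = 399.0000·1/157 = 2.5414
solve Ax = b  →  x = [-11.7337 28.3609]
‖b‖ = 1.4142, ‖x‖ = 30.6924
δb = ε·‖b‖·d = [0.0065 0.0062]; solving A·Δx = δb gives ‖Δx‖ = 0.2765
dividing the unrounded norms, ‖Δx‖/‖x‖ = 0.0090
tightness: 0.0090 against a bound of 2.5414 (unrounded ratio ≈ 0.0035)


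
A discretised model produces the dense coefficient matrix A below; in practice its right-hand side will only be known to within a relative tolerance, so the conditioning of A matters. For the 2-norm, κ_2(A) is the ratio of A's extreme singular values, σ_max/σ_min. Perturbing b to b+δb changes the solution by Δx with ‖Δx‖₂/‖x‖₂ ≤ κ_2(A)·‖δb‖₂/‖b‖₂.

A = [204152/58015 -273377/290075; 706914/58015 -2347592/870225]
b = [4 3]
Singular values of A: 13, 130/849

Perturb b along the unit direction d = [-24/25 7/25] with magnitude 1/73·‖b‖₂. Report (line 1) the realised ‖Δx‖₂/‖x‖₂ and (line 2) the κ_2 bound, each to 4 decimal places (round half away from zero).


from the listed singular values, σ₁ = 13, σ_n = 130/849
condition number: 13 ÷ (130/849) = 84.9000
worst-case relative error ≤ 84.9000 × 1/73 = 1.1630
solve Ax = b  →  x = [-4.0006 -19.1820]
2-norm of b is 5.0000; of x, 19.5947
re-solving with b+δb shifts x by Δx of norm 0.4473
dividing the unrounded norms, ‖Δx‖/‖x‖ = 0.0228
realised/bound (from unrounded values) ≈ 0.0196

0.0228
1.1630


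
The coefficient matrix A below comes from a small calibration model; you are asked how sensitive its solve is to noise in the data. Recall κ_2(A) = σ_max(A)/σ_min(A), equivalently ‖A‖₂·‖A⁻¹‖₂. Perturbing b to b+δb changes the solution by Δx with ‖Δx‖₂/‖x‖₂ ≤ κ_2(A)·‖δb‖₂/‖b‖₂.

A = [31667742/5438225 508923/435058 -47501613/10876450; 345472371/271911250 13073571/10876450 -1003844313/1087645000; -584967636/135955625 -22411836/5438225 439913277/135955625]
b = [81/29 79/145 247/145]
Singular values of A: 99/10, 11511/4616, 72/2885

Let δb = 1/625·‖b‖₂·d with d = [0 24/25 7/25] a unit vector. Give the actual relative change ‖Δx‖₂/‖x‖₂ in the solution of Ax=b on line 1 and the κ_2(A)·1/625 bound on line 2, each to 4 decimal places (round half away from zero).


σ_max = 99/10, σ_min = 72/2885
κ = σ_max/σ_min = (99/10)/(72/2885) = 396.6875
κ_2(A)·‖δb‖/‖b‖ = 0.6347
solve Ax = b  →  x = [24.4864 -1.0716 31.7220]
2-norm of b is 3.3166; of x, 40.0876
with δb = [0.0000 0.0051 0.0015], A·Δx = δb → ‖Δx‖ = 0.2126
realised ‖Δx‖/‖x‖ = 0.0053
realised/bound (from unrounded values) ≈ 0.0084

0.0053
0.6347


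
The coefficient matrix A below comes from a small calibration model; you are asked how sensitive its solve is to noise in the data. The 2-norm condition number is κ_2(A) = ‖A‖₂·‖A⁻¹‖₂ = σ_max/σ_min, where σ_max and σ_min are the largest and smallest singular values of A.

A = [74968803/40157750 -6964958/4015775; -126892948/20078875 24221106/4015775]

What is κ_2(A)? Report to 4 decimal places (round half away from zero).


276.9500

form AᵀA = [112044163890841/2580231816100 -5335303722021/129011590805; -5335303722021/129011590805 1016276185288/25802318161] with trace 254068706801/3068052100 and determinant 68574961/767013025
solving λ² − 254068706801/3068052100·λ + 68574961/767013025 = 0 gives λ = 8281/100, 33124/30680521
σ_max=√(8281/100)=(91/10), σ_min=√(33124/30680521)=(182/5539) → κ = 276.9500


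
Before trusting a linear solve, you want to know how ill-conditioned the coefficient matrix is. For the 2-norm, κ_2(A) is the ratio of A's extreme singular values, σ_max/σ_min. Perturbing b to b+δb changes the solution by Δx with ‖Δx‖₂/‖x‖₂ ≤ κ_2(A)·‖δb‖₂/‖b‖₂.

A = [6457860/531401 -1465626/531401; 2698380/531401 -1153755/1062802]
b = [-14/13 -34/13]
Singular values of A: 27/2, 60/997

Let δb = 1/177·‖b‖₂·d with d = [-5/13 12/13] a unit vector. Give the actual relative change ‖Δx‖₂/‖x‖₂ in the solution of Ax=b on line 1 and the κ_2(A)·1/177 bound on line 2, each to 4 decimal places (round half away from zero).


σ_max = 27/2, σ_min = 60/997
κ_2(A) = (27/2) / (60/997) = 224.3250
κ_2(A)·‖δb‖/‖b‖ = 1.2674
solve Ax = b  →  x = [-7.4397 -32.3902]
‖b‖ = 2.8284, ‖x‖ = 33.2337
δb = ε·‖b‖·d = [-0.0061 0.0148]; solving A·Δx = δb gives ‖Δx‖ = 0.2655
relative error = 0.0080
tightness: 0.0080 against a bound of 1.2674 (unrounded ratio ≈ 0.0063)

0.0080
1.2674


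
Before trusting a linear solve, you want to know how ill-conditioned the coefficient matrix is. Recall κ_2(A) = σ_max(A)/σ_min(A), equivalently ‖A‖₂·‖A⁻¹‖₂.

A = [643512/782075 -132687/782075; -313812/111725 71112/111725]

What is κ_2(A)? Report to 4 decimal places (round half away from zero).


form AᵀA = [8383245264/978626089 -1886175720/978626089; -1886175720/978626089 424631601/978626089] with trace 5239665/582169 and determinant 1296/582169
λ_max, λ_min = (5239665/582169 ± √27451071348129/338920744561)/2 = 9, 144/582169
σ_max=√9=3, σ_min=√(144/582169)=(12/763) → κ = 190.7500

190.7500


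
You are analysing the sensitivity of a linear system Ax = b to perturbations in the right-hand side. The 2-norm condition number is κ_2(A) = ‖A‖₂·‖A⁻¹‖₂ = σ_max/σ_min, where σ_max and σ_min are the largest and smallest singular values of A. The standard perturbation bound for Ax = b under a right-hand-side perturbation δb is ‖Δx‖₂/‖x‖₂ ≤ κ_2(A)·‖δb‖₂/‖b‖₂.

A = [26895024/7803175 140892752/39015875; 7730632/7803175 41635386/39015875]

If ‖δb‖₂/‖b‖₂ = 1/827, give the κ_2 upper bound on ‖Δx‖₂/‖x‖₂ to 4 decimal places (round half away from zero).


0.3254

M = AᵀA = [1252967979328/97423264129 6577890870096/487116320645; 6577890870096/487116320645 34534836693604/2435581603225]. tr(M)=78310387844/2896054225, det(M)=29246464/2896054225
solving λ² − 78310387844/2896054225·λ + 29246464/2896054225 = 0 gives λ = 676/25, 43264/115842169
κ = σ_max/σ_min = (26/5)/(208/10763) = 269.0750
worst-case relative error ≤ 269.0750 × 1/827 = 0.3254


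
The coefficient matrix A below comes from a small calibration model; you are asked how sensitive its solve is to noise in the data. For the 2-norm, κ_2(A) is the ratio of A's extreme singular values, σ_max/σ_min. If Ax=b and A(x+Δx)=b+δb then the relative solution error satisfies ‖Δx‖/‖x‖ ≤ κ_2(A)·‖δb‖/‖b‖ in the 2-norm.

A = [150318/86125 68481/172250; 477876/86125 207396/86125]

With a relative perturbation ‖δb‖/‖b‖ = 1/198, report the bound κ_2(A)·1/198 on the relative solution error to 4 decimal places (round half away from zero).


0.1004

form AᵀA = [401537556/11868025 33362091/2373605; 33362091/2373605 282787281/47472100] with trace 2235429/56180 and determinant 7001316/1755625
eigenvalues of AᵀA: λ = (tr ± √(tr²−4·det))/2 = 3969/100, 7056/70225
κ = σ_max/σ_min = (63/10)/(84/265) = 19.8750
perturbation bound = 19.8750·1/198 = 0.1004


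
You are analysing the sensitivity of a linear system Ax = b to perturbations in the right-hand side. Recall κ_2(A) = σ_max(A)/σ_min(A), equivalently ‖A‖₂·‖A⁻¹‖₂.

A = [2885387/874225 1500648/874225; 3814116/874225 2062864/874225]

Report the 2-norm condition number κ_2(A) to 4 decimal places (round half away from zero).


form AᵀA = [914917560049/30570774025 97583622552/6114154805; 97583622552/6114154805 260294092096/30570774025] with trace 813295261/21156245 and determinant 236421376/2644530625
eigenvalues of AᵀA: λ = (tr ± √(tr²−4·det))/2 = 961/25, 246016/105781225
so κ_2 = √((961/25) / (246016/105781225)) = 128.5625

128.5625


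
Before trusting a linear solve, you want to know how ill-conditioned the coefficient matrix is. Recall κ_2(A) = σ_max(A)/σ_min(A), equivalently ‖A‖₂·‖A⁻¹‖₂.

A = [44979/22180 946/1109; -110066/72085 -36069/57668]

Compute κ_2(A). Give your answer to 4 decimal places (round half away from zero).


form AᵀA = [21429522169/3325598224 558047160/207849889; 558047160/207849889 3720825625/3325598224] with trace 74409313/9839048 and determinant 366025/314849536
λ_max, λ_min = (74409313/9839048 ± √86504620217796/1512607274161)/2 = 121/16, 3025/19678096
so κ_2 = √((121/16) / (3025/19678096)) = 221.8000

221.8000


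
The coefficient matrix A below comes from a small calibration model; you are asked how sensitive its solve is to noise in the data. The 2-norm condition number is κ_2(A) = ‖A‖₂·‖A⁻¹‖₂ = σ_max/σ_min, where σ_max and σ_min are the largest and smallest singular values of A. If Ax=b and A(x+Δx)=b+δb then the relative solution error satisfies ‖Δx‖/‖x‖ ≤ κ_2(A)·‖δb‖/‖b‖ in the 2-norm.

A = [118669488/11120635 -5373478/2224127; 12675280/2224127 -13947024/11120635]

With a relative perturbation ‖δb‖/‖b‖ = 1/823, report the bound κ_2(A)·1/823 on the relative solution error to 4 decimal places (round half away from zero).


0.4847

form AᵀA = [62626351069696/427918764025 -2818167188256/85583752805; -2818167188256/85583752805 3170851639684/427918764025] with trace 7828340596/50912405 and determinant 945685504/6364050625
λ_max, λ_min = (7828340596/50912405 ± √1532034394475835058704/64801824572100625)/2 = 3844/25, 246016/254562025
so κ_2 = √((3844/25) / (246016/254562025)) = 398.8750
bound on ‖Δx‖/‖x‖: κ·ε = 398.8750·1/823 = 0.4847


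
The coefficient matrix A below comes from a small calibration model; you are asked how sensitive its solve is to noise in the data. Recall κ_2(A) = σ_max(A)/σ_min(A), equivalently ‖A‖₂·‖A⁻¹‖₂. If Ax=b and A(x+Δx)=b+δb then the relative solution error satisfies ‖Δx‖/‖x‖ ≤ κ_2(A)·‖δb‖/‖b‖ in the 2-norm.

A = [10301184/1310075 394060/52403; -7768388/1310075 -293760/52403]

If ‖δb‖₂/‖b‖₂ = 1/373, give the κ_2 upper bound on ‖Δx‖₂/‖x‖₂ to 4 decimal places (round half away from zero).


0.9689

form AᵀA = [6658489756816/68651860225 1268265245184/13730372045; 1268265245184/13730372045 241578221200/2746074409] with trace 15098626976/81631225 and determinant 21381376/81631225
λ_max, λ_min = (15098626976/81631225 ± √227961555008734642176/6663656895000625)/2 = 4624/25, 4624/3265249
κ = σ_max/σ_min = (68/5)/(68/1807) = 361.4000
bound on ‖Δx‖/‖x‖: κ·ε = 361.4000·1/373 = 0.9689


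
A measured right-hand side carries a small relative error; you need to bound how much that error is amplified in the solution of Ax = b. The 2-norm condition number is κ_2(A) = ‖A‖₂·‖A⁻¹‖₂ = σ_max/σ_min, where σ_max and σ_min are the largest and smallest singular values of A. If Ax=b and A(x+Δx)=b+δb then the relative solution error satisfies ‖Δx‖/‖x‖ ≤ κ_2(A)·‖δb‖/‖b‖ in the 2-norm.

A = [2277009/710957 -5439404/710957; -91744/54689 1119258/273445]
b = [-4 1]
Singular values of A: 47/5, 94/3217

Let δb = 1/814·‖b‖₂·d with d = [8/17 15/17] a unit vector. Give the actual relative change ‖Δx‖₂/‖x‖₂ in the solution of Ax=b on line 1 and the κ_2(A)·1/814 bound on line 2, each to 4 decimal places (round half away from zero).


largest singular value 47/5, smallest 94/3217
κ_2(A) = (47/5) / (94/3217) = 321.7000
worst-case relative error ≤ 321.7000 × 1/814 = 0.3952
solve Ax = b  →  x = [-31.7545 -12.7700]
‖b‖ = 4.1231, ‖x‖ = 34.2260
re-solving with b+δb shifts x by Δx of norm 0.1733
dividing the unrounded norms, ‖Δx‖/‖x‖ = 0.0051
tightness: 0.0051 against a bound of 0.3952 (unrounded ratio ≈ 0.0128)

0.0051
0.3952


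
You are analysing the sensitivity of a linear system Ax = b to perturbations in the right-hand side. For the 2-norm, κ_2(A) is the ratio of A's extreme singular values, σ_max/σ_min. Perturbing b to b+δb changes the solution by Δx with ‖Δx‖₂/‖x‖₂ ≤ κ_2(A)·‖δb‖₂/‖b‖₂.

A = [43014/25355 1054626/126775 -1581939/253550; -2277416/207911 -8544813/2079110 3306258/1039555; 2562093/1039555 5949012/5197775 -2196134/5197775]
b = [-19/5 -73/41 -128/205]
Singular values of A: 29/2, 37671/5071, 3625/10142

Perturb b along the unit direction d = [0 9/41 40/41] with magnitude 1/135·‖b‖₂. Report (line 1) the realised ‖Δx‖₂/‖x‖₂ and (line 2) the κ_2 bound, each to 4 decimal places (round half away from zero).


0.0309
0.3005

largest singular value 29/2, smallest 3625/10142
κ_2(A) = (29/2) / (3625/10142) = 40.5680
bound on ‖Δx‖/‖x‖: κ·ε = 40.5680·1/135 = 0.3005
solve Ax = b  →  x = [0.3424 -2.0157 -1.9855]
2-norm of b is 4.2426; of x, 2.8500
re-solving with b+δb shifts x by Δx of norm 0.0879
realised ‖Δx‖/‖x‖ = 0.0309
so the bound overstates the realised error by a factor of ≈ 9.7403 (computed from the unrounded values)


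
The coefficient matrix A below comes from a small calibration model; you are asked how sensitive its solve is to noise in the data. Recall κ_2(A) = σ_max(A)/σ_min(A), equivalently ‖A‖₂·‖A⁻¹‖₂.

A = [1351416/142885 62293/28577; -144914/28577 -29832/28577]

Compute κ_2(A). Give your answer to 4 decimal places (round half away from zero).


102.5000

AᵀA = [8136079204/70644025 366086952/14128805; 366086952/14128805 16506457/2825761]; tr = 5085509/42025, det = 58564/42025
char-poly roots: 121 and 484/42025
κ = σ_max/σ_min = 11/(22/205) = 102.5000


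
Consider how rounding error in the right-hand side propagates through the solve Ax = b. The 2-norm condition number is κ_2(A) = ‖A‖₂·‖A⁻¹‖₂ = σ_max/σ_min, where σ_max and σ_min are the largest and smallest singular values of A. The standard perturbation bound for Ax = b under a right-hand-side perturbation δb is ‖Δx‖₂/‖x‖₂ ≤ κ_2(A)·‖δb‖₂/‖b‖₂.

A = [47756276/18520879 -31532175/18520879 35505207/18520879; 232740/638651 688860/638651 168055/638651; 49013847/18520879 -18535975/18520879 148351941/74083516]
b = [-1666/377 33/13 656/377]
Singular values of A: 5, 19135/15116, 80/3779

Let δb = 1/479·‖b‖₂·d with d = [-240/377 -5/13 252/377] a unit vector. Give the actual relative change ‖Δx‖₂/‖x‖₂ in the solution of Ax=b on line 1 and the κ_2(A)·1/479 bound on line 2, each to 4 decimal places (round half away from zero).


0.0037
0.4931

largest singular value 5, smallest 80/3779
κ = σ_max/σ_min = 5/(80/3779) = 236.1875
perturbation bound = 236.1875·1/479 = 0.4931
solve Ax = b  →  x = [-84.3506 3.0706 113.8777]
‖b‖₂ = 5.3852 and ‖x‖₂ = 141.7483
Δx = A⁻¹·δb where δb = 1/479·5.3852·d; ‖Δx‖ = 0.5311
relative error = 0.0037
realised/bound (from unrounded values) ≈ 0.0076


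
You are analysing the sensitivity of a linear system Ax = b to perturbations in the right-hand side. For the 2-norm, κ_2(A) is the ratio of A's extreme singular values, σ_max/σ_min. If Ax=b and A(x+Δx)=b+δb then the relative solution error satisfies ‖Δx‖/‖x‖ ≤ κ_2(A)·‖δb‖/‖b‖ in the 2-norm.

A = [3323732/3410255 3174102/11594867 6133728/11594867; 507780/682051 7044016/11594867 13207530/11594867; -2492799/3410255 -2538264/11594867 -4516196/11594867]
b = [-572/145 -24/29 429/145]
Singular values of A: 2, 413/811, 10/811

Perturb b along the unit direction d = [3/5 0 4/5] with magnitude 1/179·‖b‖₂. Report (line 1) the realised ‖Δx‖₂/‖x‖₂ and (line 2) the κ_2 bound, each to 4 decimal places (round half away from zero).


from the listed singular values, σ₁ = 2, σ_n = 10/811
κ_2(A) = 2 / (10/811) = 162.2000
κ_2(A)·‖δb‖/‖b‖ = 0.9061
solve Ax = b  →  x = [-5.6452 1.2304 2.3069]
2-norm of b is 5.0000; of x, 6.2213
δb = ε·‖b‖·d = [0.0168 0.0000 0.0223]; solving A·Δx = δb gives ‖Δx‖ = 2.2654
relative error = 0.3641
so the bound overstates the realised error by a factor of ≈ 2.4885 (computed from the unrounded values)

0.3641
0.9061


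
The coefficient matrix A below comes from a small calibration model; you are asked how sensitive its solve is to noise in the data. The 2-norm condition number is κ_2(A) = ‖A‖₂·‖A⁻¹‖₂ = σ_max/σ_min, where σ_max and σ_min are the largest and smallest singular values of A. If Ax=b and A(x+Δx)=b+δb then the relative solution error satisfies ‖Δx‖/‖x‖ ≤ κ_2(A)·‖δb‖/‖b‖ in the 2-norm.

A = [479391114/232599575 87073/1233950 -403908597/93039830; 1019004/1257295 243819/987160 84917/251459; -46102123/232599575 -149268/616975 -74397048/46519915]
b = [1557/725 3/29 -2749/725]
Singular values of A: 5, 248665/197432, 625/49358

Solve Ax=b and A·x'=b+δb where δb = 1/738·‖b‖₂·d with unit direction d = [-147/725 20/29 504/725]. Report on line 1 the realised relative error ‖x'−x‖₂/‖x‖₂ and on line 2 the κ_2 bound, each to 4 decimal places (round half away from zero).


0.0020
0.5350

from the listed singular values, σ₁ = 5, σ_n = 625/49358
condition number: 5 ÷ (625/49358) = 394.8640
κ_2(A)·‖δb‖/‖b‖ = 0.5350
solve Ax = b  →  x = [-59.0466 228.1086 -24.8194]
‖b‖ = 4.3589, ‖x‖ = 236.9305
Δx = A⁻¹·δb where δb = 1/738·4.3589·d; ‖Δx‖ = 0.4664
relative error = 0.0020
so the bound overstates the realised error by a factor of ≈ 271.7779 (computed from the unrounded values)


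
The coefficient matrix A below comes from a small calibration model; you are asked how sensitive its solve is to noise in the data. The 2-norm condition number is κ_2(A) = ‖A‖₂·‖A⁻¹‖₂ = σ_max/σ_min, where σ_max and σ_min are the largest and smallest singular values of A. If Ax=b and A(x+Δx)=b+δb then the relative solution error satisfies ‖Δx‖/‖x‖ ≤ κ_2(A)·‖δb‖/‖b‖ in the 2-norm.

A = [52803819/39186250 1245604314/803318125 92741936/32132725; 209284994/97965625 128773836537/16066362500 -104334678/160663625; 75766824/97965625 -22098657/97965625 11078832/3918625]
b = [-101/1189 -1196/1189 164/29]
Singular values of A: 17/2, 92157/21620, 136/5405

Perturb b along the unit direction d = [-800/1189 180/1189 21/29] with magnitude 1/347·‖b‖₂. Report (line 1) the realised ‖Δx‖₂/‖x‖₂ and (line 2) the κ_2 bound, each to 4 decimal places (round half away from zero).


0.0041
0.9735

σ_max = 17/2, σ_min = 136/5405
κ_2(A) = (17/2) / (136/5405) = 337.8125
bound on ‖Δx‖/‖x‖: κ·ε = 337.8125·1/347 = 0.9735
solve Ax = b  →  x = [-146.2880 42.5448 45.4126]
‖b‖ = 5.7446, ‖x‖ = 158.9734
Δx = A⁻¹·δb where δb = 1/347·5.7446·d; ‖Δx‖ = 0.6579
relative error = 0.0041
so the bound overstates the realised error by a factor of ≈ 235.2266 (computed from the unrounded values)


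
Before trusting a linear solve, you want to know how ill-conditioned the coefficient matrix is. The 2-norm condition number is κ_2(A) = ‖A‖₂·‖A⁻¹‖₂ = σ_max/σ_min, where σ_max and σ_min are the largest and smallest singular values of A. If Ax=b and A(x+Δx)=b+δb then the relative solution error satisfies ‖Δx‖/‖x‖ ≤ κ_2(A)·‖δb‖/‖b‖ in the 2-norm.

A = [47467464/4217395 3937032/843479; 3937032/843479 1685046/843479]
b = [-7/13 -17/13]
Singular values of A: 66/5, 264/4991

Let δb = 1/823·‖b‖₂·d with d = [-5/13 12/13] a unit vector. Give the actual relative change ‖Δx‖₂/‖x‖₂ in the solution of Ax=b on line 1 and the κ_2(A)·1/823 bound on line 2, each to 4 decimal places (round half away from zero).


0.0017
0.3032

largest singular value 66/5, smallest 264/4991
condition number: (66/5) ÷ (264/4991) = 249.5500
κ_2(A)·‖δb‖/‖b‖ = 0.3032
solve Ax = b  →  x = [7.2013 -17.4802]
‖b‖₂ = 1.4142 and ‖x‖₂ = 18.9055
re-solving with b+δb shifts x by Δx of norm 0.0325
realised ‖Δx‖/‖x‖ = 0.0017
realised/bound (from unrounded values) ≈ 0.0057


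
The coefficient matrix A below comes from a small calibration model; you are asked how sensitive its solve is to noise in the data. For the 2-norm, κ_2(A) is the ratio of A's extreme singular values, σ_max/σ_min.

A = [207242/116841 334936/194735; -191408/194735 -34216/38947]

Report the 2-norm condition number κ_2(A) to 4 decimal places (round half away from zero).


59.2500

form AᵀA = [4856278084/1180953225 308167664/78730215; 308167664/78730215 489448064/131217025] with trace 2202452/280845 and determinant 614656/35105625
eigenvalues of AᵀA: λ = (tr ± √(tr²−4·det))/2 = 196/25, 3136/1404225
so κ_2 = √((196/25) / (3136/1404225)) = 59.2500
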